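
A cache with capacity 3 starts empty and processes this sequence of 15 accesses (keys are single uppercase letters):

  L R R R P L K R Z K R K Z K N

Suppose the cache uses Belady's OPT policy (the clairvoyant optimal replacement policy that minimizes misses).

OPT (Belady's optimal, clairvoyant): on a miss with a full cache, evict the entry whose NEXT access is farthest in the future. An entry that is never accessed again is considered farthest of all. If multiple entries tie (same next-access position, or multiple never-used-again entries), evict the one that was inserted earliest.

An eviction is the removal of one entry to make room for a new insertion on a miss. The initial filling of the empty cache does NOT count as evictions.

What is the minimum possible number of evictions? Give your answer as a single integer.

OPT (Belady) simulation (capacity=3):
  1. access L: MISS. Cache: [L]
  2. access R: MISS. Cache: [L R]
  3. access R: HIT. Next use of R: step 4. Cache: [L R]
  4. access R: HIT. Next use of R: step 8. Cache: [L R]
  5. access P: MISS. Cache: [L R P]
  6. access L: HIT. Next use of L: never. Cache: [L R P]
  7. access K: MISS, evict L (next use: never). Cache: [R P K]
  8. access R: HIT. Next use of R: step 11. Cache: [R P K]
  9. access Z: MISS, evict P (next use: never). Cache: [R K Z]
  10. access K: HIT. Next use of K: step 12. Cache: [R K Z]
  11. access R: HIT. Next use of R: never. Cache: [R K Z]
  12. access K: HIT. Next use of K: step 14. Cache: [R K Z]
  13. access Z: HIT. Next use of Z: never. Cache: [R K Z]
  14. access K: HIT. Next use of K: never. Cache: [R K Z]
  15. access N: MISS, evict R (next use: never). Cache: [K Z N]
Total: 9 hits, 6 misses, 3 evictions

Answer: 3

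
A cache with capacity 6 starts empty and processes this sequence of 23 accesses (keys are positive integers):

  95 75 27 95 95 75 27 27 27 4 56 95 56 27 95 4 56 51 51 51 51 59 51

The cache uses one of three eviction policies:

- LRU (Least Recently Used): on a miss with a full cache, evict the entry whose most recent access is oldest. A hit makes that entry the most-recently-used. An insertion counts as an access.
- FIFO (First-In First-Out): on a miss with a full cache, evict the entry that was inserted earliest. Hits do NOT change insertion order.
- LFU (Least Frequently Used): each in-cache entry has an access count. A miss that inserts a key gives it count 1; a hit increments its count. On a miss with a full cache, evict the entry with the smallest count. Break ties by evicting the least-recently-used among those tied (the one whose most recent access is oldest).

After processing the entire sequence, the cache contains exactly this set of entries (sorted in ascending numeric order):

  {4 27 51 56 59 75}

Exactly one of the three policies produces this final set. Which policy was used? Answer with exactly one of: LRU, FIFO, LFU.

Answer: FIFO

Derivation:
Simulating under each policy and comparing final sets:
  LRU: final set = {4 27 51 56 59 95} -> differs
  FIFO: final set = {4 27 51 56 59 75} -> MATCHES target
  LFU: final set = {4 27 51 56 59 95} -> differs
Only FIFO produces the target set.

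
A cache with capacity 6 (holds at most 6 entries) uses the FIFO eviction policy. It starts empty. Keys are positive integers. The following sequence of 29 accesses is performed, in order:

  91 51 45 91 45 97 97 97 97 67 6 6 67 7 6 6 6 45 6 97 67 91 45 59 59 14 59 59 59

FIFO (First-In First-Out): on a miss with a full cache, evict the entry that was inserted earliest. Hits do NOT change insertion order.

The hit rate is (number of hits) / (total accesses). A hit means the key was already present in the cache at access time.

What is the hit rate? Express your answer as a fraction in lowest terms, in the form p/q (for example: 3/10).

Answer: 19/29

Derivation:
FIFO simulation (capacity=6):
  1. access 91: MISS. Cache (old->new): [91]
  2. access 51: MISS. Cache (old->new): [91 51]
  3. access 45: MISS. Cache (old->new): [91 51 45]
  4. access 91: HIT. Cache (old->new): [91 51 45]
  5. access 45: HIT. Cache (old->new): [91 51 45]
  6. access 97: MISS. Cache (old->new): [91 51 45 97]
  7. access 97: HIT. Cache (old->new): [91 51 45 97]
  8. access 97: HIT. Cache (old->new): [91 51 45 97]
  9. access 97: HIT. Cache (old->new): [91 51 45 97]
  10. access 67: MISS. Cache (old->new): [91 51 45 97 67]
  11. access 6: MISS. Cache (old->new): [91 51 45 97 67 6]
  12. access 6: HIT. Cache (old->new): [91 51 45 97 67 6]
  13. access 67: HIT. Cache (old->new): [91 51 45 97 67 6]
  14. access 7: MISS, evict 91. Cache (old->new): [51 45 97 67 6 7]
  15. access 6: HIT. Cache (old->new): [51 45 97 67 6 7]
  16. access 6: HIT. Cache (old->new): [51 45 97 67 6 7]
  17. access 6: HIT. Cache (old->new): [51 45 97 67 6 7]
  18. access 45: HIT. Cache (old->new): [51 45 97 67 6 7]
  19. access 6: HIT. Cache (old->new): [51 45 97 67 6 7]
  20. access 97: HIT. Cache (old->new): [51 45 97 67 6 7]
  21. access 67: HIT. Cache (old->new): [51 45 97 67 6 7]
  22. access 91: MISS, evict 51. Cache (old->new): [45 97 67 6 7 91]
  23. access 45: HIT. Cache (old->new): [45 97 67 6 7 91]
  24. access 59: MISS, evict 45. Cache (old->new): [97 67 6 7 91 59]
  25. access 59: HIT. Cache (old->new): [97 67 6 7 91 59]
  26. access 14: MISS, evict 97. Cache (old->new): [67 6 7 91 59 14]
  27. access 59: HIT. Cache (old->new): [67 6 7 91 59 14]
  28. access 59: HIT. Cache (old->new): [67 6 7 91 59 14]
  29. access 59: HIT. Cache (old->new): [67 6 7 91 59 14]
Total: 19 hits, 10 misses, 4 evictions

Hit rate = 19/29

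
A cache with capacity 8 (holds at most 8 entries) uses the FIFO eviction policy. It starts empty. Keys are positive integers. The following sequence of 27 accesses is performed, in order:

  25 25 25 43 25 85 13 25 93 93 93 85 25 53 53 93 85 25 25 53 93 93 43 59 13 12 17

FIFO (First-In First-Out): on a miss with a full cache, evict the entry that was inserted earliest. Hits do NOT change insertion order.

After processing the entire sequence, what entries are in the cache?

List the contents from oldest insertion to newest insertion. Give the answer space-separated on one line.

FIFO simulation (capacity=8):
  1. access 25: MISS. Cache (old->new): [25]
  2. access 25: HIT. Cache (old->new): [25]
  3. access 25: HIT. Cache (old->new): [25]
  4. access 43: MISS. Cache (old->new): [25 43]
  5. access 25: HIT. Cache (old->new): [25 43]
  6. access 85: MISS. Cache (old->new): [25 43 85]
  7. access 13: MISS. Cache (old->new): [25 43 85 13]
  8. access 25: HIT. Cache (old->new): [25 43 85 13]
  9. access 93: MISS. Cache (old->new): [25 43 85 13 93]
  10. access 93: HIT. Cache (old->new): [25 43 85 13 93]
  11. access 93: HIT. Cache (old->new): [25 43 85 13 93]
  12. access 85: HIT. Cache (old->new): [25 43 85 13 93]
  13. access 25: HIT. Cache (old->new): [25 43 85 13 93]
  14. access 53: MISS. Cache (old->new): [25 43 85 13 93 53]
  15. access 53: HIT. Cache (old->new): [25 43 85 13 93 53]
  16. access 93: HIT. Cache (old->new): [25 43 85 13 93 53]
  17. access 85: HIT. Cache (old->new): [25 43 85 13 93 53]
  18. access 25: HIT. Cache (old->new): [25 43 85 13 93 53]
  19. access 25: HIT. Cache (old->new): [25 43 85 13 93 53]
  20. access 53: HIT. Cache (old->new): [25 43 85 13 93 53]
  21. access 93: HIT. Cache (old->new): [25 43 85 13 93 53]
  22. access 93: HIT. Cache (old->new): [25 43 85 13 93 53]
  23. access 43: HIT. Cache (old->new): [25 43 85 13 93 53]
  24. access 59: MISS. Cache (old->new): [25 43 85 13 93 53 59]
  25. access 13: HIT. Cache (old->new): [25 43 85 13 93 53 59]
  26. access 12: MISS. Cache (old->new): [25 43 85 13 93 53 59 12]
  27. access 17: MISS, evict 25. Cache (old->new): [43 85 13 93 53 59 12 17]
Total: 18 hits, 9 misses, 1 evictions

Answer: 43 85 13 93 53 59 12 17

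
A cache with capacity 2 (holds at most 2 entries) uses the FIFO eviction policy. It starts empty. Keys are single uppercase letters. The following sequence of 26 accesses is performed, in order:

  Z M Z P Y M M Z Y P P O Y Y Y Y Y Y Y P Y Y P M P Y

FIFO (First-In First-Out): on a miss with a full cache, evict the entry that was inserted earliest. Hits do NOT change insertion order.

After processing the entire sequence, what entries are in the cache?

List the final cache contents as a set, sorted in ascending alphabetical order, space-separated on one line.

Answer: M Y

Derivation:
FIFO simulation (capacity=2):
  1. access Z: MISS. Cache (old->new): [Z]
  2. access M: MISS. Cache (old->new): [Z M]
  3. access Z: HIT. Cache (old->new): [Z M]
  4. access P: MISS, evict Z. Cache (old->new): [M P]
  5. access Y: MISS, evict M. Cache (old->new): [P Y]
  6. access M: MISS, evict P. Cache (old->new): [Y M]
  7. access M: HIT. Cache (old->new): [Y M]
  8. access Z: MISS, evict Y. Cache (old->new): [M Z]
  9. access Y: MISS, evict M. Cache (old->new): [Z Y]
  10. access P: MISS, evict Z. Cache (old->new): [Y P]
  11. access P: HIT. Cache (old->new): [Y P]
  12. access O: MISS, evict Y. Cache (old->new): [P O]
  13. access Y: MISS, evict P. Cache (old->new): [O Y]
  14. access Y: HIT. Cache (old->new): [O Y]
  15. access Y: HIT. Cache (old->new): [O Y]
  16. access Y: HIT. Cache (old->new): [O Y]
  17. access Y: HIT. Cache (old->new): [O Y]
  18. access Y: HIT. Cache (old->new): [O Y]
  19. access Y: HIT. Cache (old->new): [O Y]
  20. access P: MISS, evict O. Cache (old->new): [Y P]
  21. access Y: HIT. Cache (old->new): [Y P]
  22. access Y: HIT. Cache (old->new): [Y P]
  23. access P: HIT. Cache (old->new): [Y P]
  24. access M: MISS, evict Y. Cache (old->new): [P M]
  25. access P: HIT. Cache (old->new): [P M]
  26. access Y: MISS, evict P. Cache (old->new): [M Y]
Total: 13 hits, 13 misses, 11 evictions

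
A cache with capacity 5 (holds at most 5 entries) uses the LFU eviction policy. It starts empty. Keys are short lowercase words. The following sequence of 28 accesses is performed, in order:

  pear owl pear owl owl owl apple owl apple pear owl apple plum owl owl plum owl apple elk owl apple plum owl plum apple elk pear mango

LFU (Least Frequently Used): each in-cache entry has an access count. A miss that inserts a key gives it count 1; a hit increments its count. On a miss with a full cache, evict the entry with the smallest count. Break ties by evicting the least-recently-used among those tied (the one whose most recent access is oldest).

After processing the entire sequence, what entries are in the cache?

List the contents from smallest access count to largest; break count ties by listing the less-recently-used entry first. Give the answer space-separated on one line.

LFU simulation (capacity=5):
  1. access pear: MISS. Cache: [pear(c=1)]
  2. access owl: MISS. Cache: [pear(c=1) owl(c=1)]
  3. access pear: HIT, count now 2. Cache: [owl(c=1) pear(c=2)]
  4. access owl: HIT, count now 2. Cache: [pear(c=2) owl(c=2)]
  5. access owl: HIT, count now 3. Cache: [pear(c=2) owl(c=3)]
  6. access owl: HIT, count now 4. Cache: [pear(c=2) owl(c=4)]
  7. access apple: MISS. Cache: [apple(c=1) pear(c=2) owl(c=4)]
  8. access owl: HIT, count now 5. Cache: [apple(c=1) pear(c=2) owl(c=5)]
  9. access apple: HIT, count now 2. Cache: [pear(c=2) apple(c=2) owl(c=5)]
  10. access pear: HIT, count now 3. Cache: [apple(c=2) pear(c=3) owl(c=5)]
  11. access owl: HIT, count now 6. Cache: [apple(c=2) pear(c=3) owl(c=6)]
  12. access apple: HIT, count now 3. Cache: [pear(c=3) apple(c=3) owl(c=6)]
  13. access plum: MISS. Cache: [plum(c=1) pear(c=3) apple(c=3) owl(c=6)]
  14. access owl: HIT, count now 7. Cache: [plum(c=1) pear(c=3) apple(c=3) owl(c=7)]
  15. access owl: HIT, count now 8. Cache: [plum(c=1) pear(c=3) apple(c=3) owl(c=8)]
  16. access plum: HIT, count now 2. Cache: [plum(c=2) pear(c=3) apple(c=3) owl(c=8)]
  17. access owl: HIT, count now 9. Cache: [plum(c=2) pear(c=3) apple(c=3) owl(c=9)]
  18. access apple: HIT, count now 4. Cache: [plum(c=2) pear(c=3) apple(c=4) owl(c=9)]
  19. access elk: MISS. Cache: [elk(c=1) plum(c=2) pear(c=3) apple(c=4) owl(c=9)]
  20. access owl: HIT, count now 10. Cache: [elk(c=1) plum(c=2) pear(c=3) apple(c=4) owl(c=10)]
  21. access apple: HIT, count now 5. Cache: [elk(c=1) plum(c=2) pear(c=3) apple(c=5) owl(c=10)]
  22. access plum: HIT, count now 3. Cache: [elk(c=1) pear(c=3) plum(c=3) apple(c=5) owl(c=10)]
  23. access owl: HIT, count now 11. Cache: [elk(c=1) pear(c=3) plum(c=3) apple(c=5) owl(c=11)]
  24. access plum: HIT, count now 4. Cache: [elk(c=1) pear(c=3) plum(c=4) apple(c=5) owl(c=11)]
  25. access apple: HIT, count now 6. Cache: [elk(c=1) pear(c=3) plum(c=4) apple(c=6) owl(c=11)]
  26. access elk: HIT, count now 2. Cache: [elk(c=2) pear(c=3) plum(c=4) apple(c=6) owl(c=11)]
  27. access pear: HIT, count now 4. Cache: [elk(c=2) plum(c=4) pear(c=4) apple(c=6) owl(c=11)]
  28. access mango: MISS, evict elk(c=2). Cache: [mango(c=1) plum(c=4) pear(c=4) apple(c=6) owl(c=11)]
Total: 22 hits, 6 misses, 1 evictions

Answer: mango plum pear apple owl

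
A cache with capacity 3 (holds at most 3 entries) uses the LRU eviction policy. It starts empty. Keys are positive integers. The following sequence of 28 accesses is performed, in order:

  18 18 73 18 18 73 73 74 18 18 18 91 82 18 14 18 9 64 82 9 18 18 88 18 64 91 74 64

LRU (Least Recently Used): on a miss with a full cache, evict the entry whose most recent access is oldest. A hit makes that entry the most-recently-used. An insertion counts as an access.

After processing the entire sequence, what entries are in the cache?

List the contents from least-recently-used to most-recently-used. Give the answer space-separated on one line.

Answer: 91 74 64

Derivation:
LRU simulation (capacity=3):
  1. access 18: MISS. Cache (LRU->MRU): [18]
  2. access 18: HIT. Cache (LRU->MRU): [18]
  3. access 73: MISS. Cache (LRU->MRU): [18 73]
  4. access 18: HIT. Cache (LRU->MRU): [73 18]
  5. access 18: HIT. Cache (LRU->MRU): [73 18]
  6. access 73: HIT. Cache (LRU->MRU): [18 73]
  7. access 73: HIT. Cache (LRU->MRU): [18 73]
  8. access 74: MISS. Cache (LRU->MRU): [18 73 74]
  9. access 18: HIT. Cache (LRU->MRU): [73 74 18]
  10. access 18: HIT. Cache (LRU->MRU): [73 74 18]
  11. access 18: HIT. Cache (LRU->MRU): [73 74 18]
  12. access 91: MISS, evict 73. Cache (LRU->MRU): [74 18 91]
  13. access 82: MISS, evict 74. Cache (LRU->MRU): [18 91 82]
  14. access 18: HIT. Cache (LRU->MRU): [91 82 18]
  15. access 14: MISS, evict 91. Cache (LRU->MRU): [82 18 14]
  16. access 18: HIT. Cache (LRU->MRU): [82 14 18]
  17. access 9: MISS, evict 82. Cache (LRU->MRU): [14 18 9]
  18. access 64: MISS, evict 14. Cache (LRU->MRU): [18 9 64]
  19. access 82: MISS, evict 18. Cache (LRU->MRU): [9 64 82]
  20. access 9: HIT. Cache (LRU->MRU): [64 82 9]
  21. access 18: MISS, evict 64. Cache (LRU->MRU): [82 9 18]
  22. access 18: HIT. Cache (LRU->MRU): [82 9 18]
  23. access 88: MISS, evict 82. Cache (LRU->MRU): [9 18 88]
  24. access 18: HIT. Cache (LRU->MRU): [9 88 18]
  25. access 64: MISS, evict 9. Cache (LRU->MRU): [88 18 64]
  26. access 91: MISS, evict 88. Cache (LRU->MRU): [18 64 91]
  27. access 74: MISS, evict 18. Cache (LRU->MRU): [64 91 74]
  28. access 64: HIT. Cache (LRU->MRU): [91 74 64]
Total: 14 hits, 14 misses, 11 evictions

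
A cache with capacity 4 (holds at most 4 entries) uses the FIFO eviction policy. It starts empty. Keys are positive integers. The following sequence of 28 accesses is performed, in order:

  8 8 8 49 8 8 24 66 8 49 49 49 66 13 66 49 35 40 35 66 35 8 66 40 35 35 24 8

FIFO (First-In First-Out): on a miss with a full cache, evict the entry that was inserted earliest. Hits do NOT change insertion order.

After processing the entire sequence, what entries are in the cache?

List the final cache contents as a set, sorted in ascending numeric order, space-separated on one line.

FIFO simulation (capacity=4):
  1. access 8: MISS. Cache (old->new): [8]
  2. access 8: HIT. Cache (old->new): [8]
  3. access 8: HIT. Cache (old->new): [8]
  4. access 49: MISS. Cache (old->new): [8 49]
  5. access 8: HIT. Cache (old->new): [8 49]
  6. access 8: HIT. Cache (old->new): [8 49]
  7. access 24: MISS. Cache (old->new): [8 49 24]
  8. access 66: MISS. Cache (old->new): [8 49 24 66]
  9. access 8: HIT. Cache (old->new): [8 49 24 66]
  10. access 49: HIT. Cache (old->new): [8 49 24 66]
  11. access 49: HIT. Cache (old->new): [8 49 24 66]
  12. access 49: HIT. Cache (old->new): [8 49 24 66]
  13. access 66: HIT. Cache (old->new): [8 49 24 66]
  14. access 13: MISS, evict 8. Cache (old->new): [49 24 66 13]
  15. access 66: HIT. Cache (old->new): [49 24 66 13]
  16. access 49: HIT. Cache (old->new): [49 24 66 13]
  17. access 35: MISS, evict 49. Cache (old->new): [24 66 13 35]
  18. access 40: MISS, evict 24. Cache (old->new): [66 13 35 40]
  19. access 35: HIT. Cache (old->new): [66 13 35 40]
  20. access 66: HIT. Cache (old->new): [66 13 35 40]
  21. access 35: HIT. Cache (old->new): [66 13 35 40]
  22. access 8: MISS, evict 66. Cache (old->new): [13 35 40 8]
  23. access 66: MISS, evict 13. Cache (old->new): [35 40 8 66]
  24. access 40: HIT. Cache (old->new): [35 40 8 66]
  25. access 35: HIT. Cache (old->new): [35 40 8 66]
  26. access 35: HIT. Cache (old->new): [35 40 8 66]
  27. access 24: MISS, evict 35. Cache (old->new): [40 8 66 24]
  28. access 8: HIT. Cache (old->new): [40 8 66 24]
Total: 18 hits, 10 misses, 6 evictions

Answer: 8 24 40 66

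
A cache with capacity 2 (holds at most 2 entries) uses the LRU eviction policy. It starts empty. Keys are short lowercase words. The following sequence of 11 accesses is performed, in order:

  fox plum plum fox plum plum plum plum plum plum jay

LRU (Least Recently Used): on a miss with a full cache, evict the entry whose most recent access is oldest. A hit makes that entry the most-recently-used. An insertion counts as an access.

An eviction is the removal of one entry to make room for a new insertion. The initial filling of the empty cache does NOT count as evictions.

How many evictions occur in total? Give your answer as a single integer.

LRU simulation (capacity=2):
  1. access fox: MISS. Cache (LRU->MRU): [fox]
  2. access plum: MISS. Cache (LRU->MRU): [fox plum]
  3. access plum: HIT. Cache (LRU->MRU): [fox plum]
  4. access fox: HIT. Cache (LRU->MRU): [plum fox]
  5. access plum: HIT. Cache (LRU->MRU): [fox plum]
  6. access plum: HIT. Cache (LRU->MRU): [fox plum]
  7. access plum: HIT. Cache (LRU->MRU): [fox plum]
  8. access plum: HIT. Cache (LRU->MRU): [fox plum]
  9. access plum: HIT. Cache (LRU->MRU): [fox plum]
  10. access plum: HIT. Cache (LRU->MRU): [fox plum]
  11. access jay: MISS, evict fox. Cache (LRU->MRU): [plum jay]
Total: 8 hits, 3 misses, 1 evictions

Answer: 1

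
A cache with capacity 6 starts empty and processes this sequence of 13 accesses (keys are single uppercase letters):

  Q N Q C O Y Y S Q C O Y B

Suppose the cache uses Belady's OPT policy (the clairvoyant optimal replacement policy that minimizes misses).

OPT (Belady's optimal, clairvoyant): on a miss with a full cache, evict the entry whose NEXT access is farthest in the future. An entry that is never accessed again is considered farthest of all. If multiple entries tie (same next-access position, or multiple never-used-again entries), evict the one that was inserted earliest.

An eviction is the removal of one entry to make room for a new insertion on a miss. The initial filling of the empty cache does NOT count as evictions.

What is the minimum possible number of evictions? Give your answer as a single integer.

Answer: 1

Derivation:
OPT (Belady) simulation (capacity=6):
  1. access Q: MISS. Cache: [Q]
  2. access N: MISS. Cache: [Q N]
  3. access Q: HIT. Next use of Q: step 9. Cache: [Q N]
  4. access C: MISS. Cache: [Q N C]
  5. access O: MISS. Cache: [Q N C O]
  6. access Y: MISS. Cache: [Q N C O Y]
  7. access Y: HIT. Next use of Y: step 12. Cache: [Q N C O Y]
  8. access S: MISS. Cache: [Q N C O Y S]
  9. access Q: HIT. Next use of Q: never. Cache: [Q N C O Y S]
  10. access C: HIT. Next use of C: never. Cache: [Q N C O Y S]
  11. access O: HIT. Next use of O: never. Cache: [Q N C O Y S]
  12. access Y: HIT. Next use of Y: never. Cache: [Q N C O Y S]
  13. access B: MISS, evict Q (next use: never). Cache: [N C O Y S B]
Total: 6 hits, 7 misses, 1 evictions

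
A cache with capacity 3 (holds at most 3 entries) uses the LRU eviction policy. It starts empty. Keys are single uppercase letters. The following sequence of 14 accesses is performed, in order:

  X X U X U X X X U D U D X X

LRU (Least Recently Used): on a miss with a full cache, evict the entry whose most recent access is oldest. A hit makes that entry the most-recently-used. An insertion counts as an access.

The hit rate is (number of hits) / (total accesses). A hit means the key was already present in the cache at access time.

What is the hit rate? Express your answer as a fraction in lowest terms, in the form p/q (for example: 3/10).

Answer: 11/14

Derivation:
LRU simulation (capacity=3):
  1. access X: MISS. Cache (LRU->MRU): [X]
  2. access X: HIT. Cache (LRU->MRU): [X]
  3. access U: MISS. Cache (LRU->MRU): [X U]
  4. access X: HIT. Cache (LRU->MRU): [U X]
  5. access U: HIT. Cache (LRU->MRU): [X U]
  6. access X: HIT. Cache (LRU->MRU): [U X]
  7. access X: HIT. Cache (LRU->MRU): [U X]
  8. access X: HIT. Cache (LRU->MRU): [U X]
  9. access U: HIT. Cache (LRU->MRU): [X U]
  10. access D: MISS. Cache (LRU->MRU): [X U D]
  11. access U: HIT. Cache (LRU->MRU): [X D U]
  12. access D: HIT. Cache (LRU->MRU): [X U D]
  13. access X: HIT. Cache (LRU->MRU): [U D X]
  14. access X: HIT. Cache (LRU->MRU): [U D X]
Total: 11 hits, 3 misses, 0 evictions

Hit rate = 11/14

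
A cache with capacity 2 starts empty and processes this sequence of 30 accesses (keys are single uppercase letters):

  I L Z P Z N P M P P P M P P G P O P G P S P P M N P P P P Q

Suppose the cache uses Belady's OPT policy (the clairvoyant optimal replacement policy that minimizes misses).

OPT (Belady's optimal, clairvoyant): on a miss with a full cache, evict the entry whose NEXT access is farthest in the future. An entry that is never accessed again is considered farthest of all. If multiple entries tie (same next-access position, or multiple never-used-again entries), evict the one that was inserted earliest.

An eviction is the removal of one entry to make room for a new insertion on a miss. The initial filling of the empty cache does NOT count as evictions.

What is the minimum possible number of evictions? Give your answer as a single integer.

Answer: 11

Derivation:
OPT (Belady) simulation (capacity=2):
  1. access I: MISS. Cache: [I]
  2. access L: MISS. Cache: [I L]
  3. access Z: MISS, evict I (next use: never). Cache: [L Z]
  4. access P: MISS, evict L (next use: never). Cache: [Z P]
  5. access Z: HIT. Next use of Z: never. Cache: [Z P]
  6. access N: MISS, evict Z (next use: never). Cache: [P N]
  7. access P: HIT. Next use of P: step 9. Cache: [P N]
  8. access M: MISS, evict N (next use: step 25). Cache: [P M]
  9. access P: HIT. Next use of P: step 10. Cache: [P M]
  10. access P: HIT. Next use of P: step 11. Cache: [P M]
  11. access P: HIT. Next use of P: step 13. Cache: [P M]
  12. access M: HIT. Next use of M: step 24. Cache: [P M]
  13. access P: HIT. Next use of P: step 14. Cache: [P M]
  14. access P: HIT. Next use of P: step 16. Cache: [P M]
  15. access G: MISS, evict M (next use: step 24). Cache: [P G]
  16. access P: HIT. Next use of P: step 18. Cache: [P G]
  17. access O: MISS, evict G (next use: step 19). Cache: [P O]
  18. access P: HIT. Next use of P: step 20. Cache: [P O]
  19. access G: MISS, evict O (next use: never). Cache: [P G]
  20. access P: HIT. Next use of P: step 22. Cache: [P G]
  21. access S: MISS, evict G (next use: never). Cache: [P S]
  22. access P: HIT. Next use of P: step 23. Cache: [P S]
  23. access P: HIT. Next use of P: step 26. Cache: [P S]
  24. access M: MISS, evict S (next use: never). Cache: [P M]
  25. access N: MISS, evict M (next use: never). Cache: [P N]
  26. access P: HIT. Next use of P: step 27. Cache: [P N]
  27. access P: HIT. Next use of P: step 28. Cache: [P N]
  28. access P: HIT. Next use of P: step 29. Cache: [P N]
  29. access P: HIT. Next use of P: never. Cache: [P N]
  30. access Q: MISS, evict P (next use: never). Cache: [N Q]
Total: 17 hits, 13 misses, 11 evictions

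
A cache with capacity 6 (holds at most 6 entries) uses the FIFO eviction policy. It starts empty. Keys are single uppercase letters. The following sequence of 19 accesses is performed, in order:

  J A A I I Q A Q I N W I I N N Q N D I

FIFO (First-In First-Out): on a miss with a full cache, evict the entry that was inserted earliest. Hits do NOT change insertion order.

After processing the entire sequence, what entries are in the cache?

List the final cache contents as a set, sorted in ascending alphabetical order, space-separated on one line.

FIFO simulation (capacity=6):
  1. access J: MISS. Cache (old->new): [J]
  2. access A: MISS. Cache (old->new): [J A]
  3. access A: HIT. Cache (old->new): [J A]
  4. access I: MISS. Cache (old->new): [J A I]
  5. access I: HIT. Cache (old->new): [J A I]
  6. access Q: MISS. Cache (old->new): [J A I Q]
  7. access A: HIT. Cache (old->new): [J A I Q]
  8. access Q: HIT. Cache (old->new): [J A I Q]
  9. access I: HIT. Cache (old->new): [J A I Q]
  10. access N: MISS. Cache (old->new): [J A I Q N]
  11. access W: MISS. Cache (old->new): [J A I Q N W]
  12. access I: HIT. Cache (old->new): [J A I Q N W]
  13. access I: HIT. Cache (old->new): [J A I Q N W]
  14. access N: HIT. Cache (old->new): [J A I Q N W]
  15. access N: HIT. Cache (old->new): [J A I Q N W]
  16. access Q: HIT. Cache (old->new): [J A I Q N W]
  17. access N: HIT. Cache (old->new): [J A I Q N W]
  18. access D: MISS, evict J. Cache (old->new): [A I Q N W D]
  19. access I: HIT. Cache (old->new): [A I Q N W D]
Total: 12 hits, 7 misses, 1 evictions

Answer: A D I N Q W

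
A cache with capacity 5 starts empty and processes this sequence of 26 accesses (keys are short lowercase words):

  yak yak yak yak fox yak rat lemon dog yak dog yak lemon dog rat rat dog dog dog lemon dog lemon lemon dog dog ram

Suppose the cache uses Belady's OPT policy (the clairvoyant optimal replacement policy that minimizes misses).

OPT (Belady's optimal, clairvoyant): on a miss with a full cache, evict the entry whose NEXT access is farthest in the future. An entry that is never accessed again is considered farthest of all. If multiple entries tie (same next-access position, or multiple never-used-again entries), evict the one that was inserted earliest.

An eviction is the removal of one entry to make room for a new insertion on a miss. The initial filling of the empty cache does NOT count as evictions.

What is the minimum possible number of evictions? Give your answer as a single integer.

OPT (Belady) simulation (capacity=5):
  1. access yak: MISS. Cache: [yak]
  2. access yak: HIT. Next use of yak: step 3. Cache: [yak]
  3. access yak: HIT. Next use of yak: step 4. Cache: [yak]
  4. access yak: HIT. Next use of yak: step 6. Cache: [yak]
  5. access fox: MISS. Cache: [yak fox]
  6. access yak: HIT. Next use of yak: step 10. Cache: [yak fox]
  7. access rat: MISS. Cache: [yak fox rat]
  8. access lemon: MISS. Cache: [yak fox rat lemon]
  9. access dog: MISS. Cache: [yak fox rat lemon dog]
  10. access yak: HIT. Next use of yak: step 12. Cache: [yak fox rat lemon dog]
  11. access dog: HIT. Next use of dog: step 14. Cache: [yak fox rat lemon dog]
  12. access yak: HIT. Next use of yak: never. Cache: [yak fox rat lemon dog]
  13. access lemon: HIT. Next use of lemon: step 20. Cache: [yak fox rat lemon dog]
  14. access dog: HIT. Next use of dog: step 17. Cache: [yak fox rat lemon dog]
  15. access rat: HIT. Next use of rat: step 16. Cache: [yak fox rat lemon dog]
  16. access rat: HIT. Next use of rat: never. Cache: [yak fox rat lemon dog]
  17. access dog: HIT. Next use of dog: step 18. Cache: [yak fox rat lemon dog]
  18. access dog: HIT. Next use of dog: step 19. Cache: [yak fox rat lemon dog]
  19. access dog: HIT. Next use of dog: step 21. Cache: [yak fox rat lemon dog]
  20. access lemon: HIT. Next use of lemon: step 22. Cache: [yak fox rat lemon dog]
  21. access dog: HIT. Next use of dog: step 24. Cache: [yak fox rat lemon dog]
  22. access lemon: HIT. Next use of lemon: step 23. Cache: [yak fox rat lemon dog]
  23. access lemon: HIT. Next use of lemon: never. Cache: [yak fox rat lemon dog]
  24. access dog: HIT. Next use of dog: step 25. Cache: [yak fox rat lemon dog]
  25. access dog: HIT. Next use of dog: never. Cache: [yak fox rat lemon dog]
  26. access ram: MISS, evict yak (next use: never). Cache: [fox rat lemon dog ram]
Total: 20 hits, 6 misses, 1 evictions

Answer: 1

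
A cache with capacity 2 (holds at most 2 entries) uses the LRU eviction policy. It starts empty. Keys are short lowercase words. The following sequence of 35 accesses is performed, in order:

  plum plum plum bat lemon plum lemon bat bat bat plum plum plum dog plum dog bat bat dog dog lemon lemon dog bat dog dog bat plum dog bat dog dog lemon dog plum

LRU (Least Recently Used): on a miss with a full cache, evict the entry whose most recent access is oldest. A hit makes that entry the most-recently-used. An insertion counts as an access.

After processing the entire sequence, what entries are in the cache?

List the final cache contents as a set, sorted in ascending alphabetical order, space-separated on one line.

LRU simulation (capacity=2):
  1. access plum: MISS. Cache (LRU->MRU): [plum]
  2. access plum: HIT. Cache (LRU->MRU): [plum]
  3. access plum: HIT. Cache (LRU->MRU): [plum]
  4. access bat: MISS. Cache (LRU->MRU): [plum bat]
  5. access lemon: MISS, evict plum. Cache (LRU->MRU): [bat lemon]
  6. access plum: MISS, evict bat. Cache (LRU->MRU): [lemon plum]
  7. access lemon: HIT. Cache (LRU->MRU): [plum lemon]
  8. access bat: MISS, evict plum. Cache (LRU->MRU): [lemon bat]
  9. access bat: HIT. Cache (LRU->MRU): [lemon bat]
  10. access bat: HIT. Cache (LRU->MRU): [lemon bat]
  11. access plum: MISS, evict lemon. Cache (LRU->MRU): [bat plum]
  12. access plum: HIT. Cache (LRU->MRU): [bat plum]
  13. access plum: HIT. Cache (LRU->MRU): [bat plum]
  14. access dog: MISS, evict bat. Cache (LRU->MRU): [plum dog]
  15. access plum: HIT. Cache (LRU->MRU): [dog plum]
  16. access dog: HIT. Cache (LRU->MRU): [plum dog]
  17. access bat: MISS, evict plum. Cache (LRU->MRU): [dog bat]
  18. access bat: HIT. Cache (LRU->MRU): [dog bat]
  19. access dog: HIT. Cache (LRU->MRU): [bat dog]
  20. access dog: HIT. Cache (LRU->MRU): [bat dog]
  21. access lemon: MISS, evict bat. Cache (LRU->MRU): [dog lemon]
  22. access lemon: HIT. Cache (LRU->MRU): [dog lemon]
  23. access dog: HIT. Cache (LRU->MRU): [lemon dog]
  24. access bat: MISS, evict lemon. Cache (LRU->MRU): [dog bat]
  25. access dog: HIT. Cache (LRU->MRU): [bat dog]
  26. access dog: HIT. Cache (LRU->MRU): [bat dog]
  27. access bat: HIT. Cache (LRU->MRU): [dog bat]
  28. access plum: MISS, evict dog. Cache (LRU->MRU): [bat plum]
  29. access dog: MISS, evict bat. Cache (LRU->MRU): [plum dog]
  30. access bat: MISS, evict plum. Cache (LRU->MRU): [dog bat]
  31. access dog: HIT. Cache (LRU->MRU): [bat dog]
  32. access dog: HIT. Cache (LRU->MRU): [bat dog]
  33. access lemon: MISS, evict bat. Cache (LRU->MRU): [dog lemon]
  34. access dog: HIT. Cache (LRU->MRU): [lemon dog]
  35. access plum: MISS, evict lemon. Cache (LRU->MRU): [dog plum]
Total: 20 hits, 15 misses, 13 evictions

Answer: dog plum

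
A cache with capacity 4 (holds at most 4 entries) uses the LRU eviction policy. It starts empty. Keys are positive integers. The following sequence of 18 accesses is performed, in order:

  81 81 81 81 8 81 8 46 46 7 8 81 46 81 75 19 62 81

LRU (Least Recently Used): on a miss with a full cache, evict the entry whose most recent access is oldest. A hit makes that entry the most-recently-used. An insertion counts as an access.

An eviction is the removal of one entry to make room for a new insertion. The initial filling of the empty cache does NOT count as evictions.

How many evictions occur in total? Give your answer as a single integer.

LRU simulation (capacity=4):
  1. access 81: MISS. Cache (LRU->MRU): [81]
  2. access 81: HIT. Cache (LRU->MRU): [81]
  3. access 81: HIT. Cache (LRU->MRU): [81]
  4. access 81: HIT. Cache (LRU->MRU): [81]
  5. access 8: MISS. Cache (LRU->MRU): [81 8]
  6. access 81: HIT. Cache (LRU->MRU): [8 81]
  7. access 8: HIT. Cache (LRU->MRU): [81 8]
  8. access 46: MISS. Cache (LRU->MRU): [81 8 46]
  9. access 46: HIT. Cache (LRU->MRU): [81 8 46]
  10. access 7: MISS. Cache (LRU->MRU): [81 8 46 7]
  11. access 8: HIT. Cache (LRU->MRU): [81 46 7 8]
  12. access 81: HIT. Cache (LRU->MRU): [46 7 8 81]
  13. access 46: HIT. Cache (LRU->MRU): [7 8 81 46]
  14. access 81: HIT. Cache (LRU->MRU): [7 8 46 81]
  15. access 75: MISS, evict 7. Cache (LRU->MRU): [8 46 81 75]
  16. access 19: MISS, evict 8. Cache (LRU->MRU): [46 81 75 19]
  17. access 62: MISS, evict 46. Cache (LRU->MRU): [81 75 19 62]
  18. access 81: HIT. Cache (LRU->MRU): [75 19 62 81]
Total: 11 hits, 7 misses, 3 evictions

Answer: 3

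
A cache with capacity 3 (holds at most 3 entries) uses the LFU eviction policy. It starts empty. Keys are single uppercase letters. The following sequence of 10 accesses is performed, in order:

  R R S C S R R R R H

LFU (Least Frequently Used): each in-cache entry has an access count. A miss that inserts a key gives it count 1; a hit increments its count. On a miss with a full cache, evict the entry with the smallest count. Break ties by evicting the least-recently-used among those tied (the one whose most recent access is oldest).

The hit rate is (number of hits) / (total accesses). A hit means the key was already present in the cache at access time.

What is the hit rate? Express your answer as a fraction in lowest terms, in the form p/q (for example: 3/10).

LFU simulation (capacity=3):
  1. access R: MISS. Cache: [R(c=1)]
  2. access R: HIT, count now 2. Cache: [R(c=2)]
  3. access S: MISS. Cache: [S(c=1) R(c=2)]
  4. access C: MISS. Cache: [S(c=1) C(c=1) R(c=2)]
  5. access S: HIT, count now 2. Cache: [C(c=1) R(c=2) S(c=2)]
  6. access R: HIT, count now 3. Cache: [C(c=1) S(c=2) R(c=3)]
  7. access R: HIT, count now 4. Cache: [C(c=1) S(c=2) R(c=4)]
  8. access R: HIT, count now 5. Cache: [C(c=1) S(c=2) R(c=5)]
  9. access R: HIT, count now 6. Cache: [C(c=1) S(c=2) R(c=6)]
  10. access H: MISS, evict C(c=1). Cache: [H(c=1) S(c=2) R(c=6)]
Total: 6 hits, 4 misses, 1 evictions

Hit rate = 6/10 = 3/5

Answer: 3/5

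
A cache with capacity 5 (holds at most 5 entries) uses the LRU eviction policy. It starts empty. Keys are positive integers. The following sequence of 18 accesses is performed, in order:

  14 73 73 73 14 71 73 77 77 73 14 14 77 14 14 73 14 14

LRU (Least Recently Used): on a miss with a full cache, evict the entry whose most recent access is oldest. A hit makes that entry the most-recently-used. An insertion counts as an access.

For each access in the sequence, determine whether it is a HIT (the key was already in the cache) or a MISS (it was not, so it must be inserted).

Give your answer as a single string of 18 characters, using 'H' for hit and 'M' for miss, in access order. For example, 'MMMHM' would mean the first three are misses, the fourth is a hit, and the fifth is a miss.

Answer: MMHHHMHMHHHHHHHHHH

Derivation:
LRU simulation (capacity=5):
  1. access 14: MISS. Cache (LRU->MRU): [14]
  2. access 73: MISS. Cache (LRU->MRU): [14 73]
  3. access 73: HIT. Cache (LRU->MRU): [14 73]
  4. access 73: HIT. Cache (LRU->MRU): [14 73]
  5. access 14: HIT. Cache (LRU->MRU): [73 14]
  6. access 71: MISS. Cache (LRU->MRU): [73 14 71]
  7. access 73: HIT. Cache (LRU->MRU): [14 71 73]
  8. access 77: MISS. Cache (LRU->MRU): [14 71 73 77]
  9. access 77: HIT. Cache (LRU->MRU): [14 71 73 77]
  10. access 73: HIT. Cache (LRU->MRU): [14 71 77 73]
  11. access 14: HIT. Cache (LRU->MRU): [71 77 73 14]
  12. access 14: HIT. Cache (LRU->MRU): [71 77 73 14]
  13. access 77: HIT. Cache (LRU->MRU): [71 73 14 77]
  14. access 14: HIT. Cache (LRU->MRU): [71 73 77 14]
  15. access 14: HIT. Cache (LRU->MRU): [71 73 77 14]
  16. access 73: HIT. Cache (LRU->MRU): [71 77 14 73]
  17. access 14: HIT. Cache (LRU->MRU): [71 77 73 14]
  18. access 14: HIT. Cache (LRU->MRU): [71 77 73 14]
Total: 14 hits, 4 misses, 0 evictions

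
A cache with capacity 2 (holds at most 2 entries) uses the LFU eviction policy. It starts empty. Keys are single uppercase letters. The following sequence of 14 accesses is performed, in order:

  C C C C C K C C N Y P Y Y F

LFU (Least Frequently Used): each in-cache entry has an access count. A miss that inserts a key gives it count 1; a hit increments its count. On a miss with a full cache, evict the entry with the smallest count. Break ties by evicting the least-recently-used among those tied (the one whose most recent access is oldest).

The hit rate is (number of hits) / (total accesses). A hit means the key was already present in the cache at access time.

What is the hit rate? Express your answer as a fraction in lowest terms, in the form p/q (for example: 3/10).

Answer: 1/2

Derivation:
LFU simulation (capacity=2):
  1. access C: MISS. Cache: [C(c=1)]
  2. access C: HIT, count now 2. Cache: [C(c=2)]
  3. access C: HIT, count now 3. Cache: [C(c=3)]
  4. access C: HIT, count now 4. Cache: [C(c=4)]
  5. access C: HIT, count now 5. Cache: [C(c=5)]
  6. access K: MISS. Cache: [K(c=1) C(c=5)]
  7. access C: HIT, count now 6. Cache: [K(c=1) C(c=6)]
  8. access C: HIT, count now 7. Cache: [K(c=1) C(c=7)]
  9. access N: MISS, evict K(c=1). Cache: [N(c=1) C(c=7)]
  10. access Y: MISS, evict N(c=1). Cache: [Y(c=1) C(c=7)]
  11. access P: MISS, evict Y(c=1). Cache: [P(c=1) C(c=7)]
  12. access Y: MISS, evict P(c=1). Cache: [Y(c=1) C(c=7)]
  13. access Y: HIT, count now 2. Cache: [Y(c=2) C(c=7)]
  14. access F: MISS, evict Y(c=2). Cache: [F(c=1) C(c=7)]
Total: 7 hits, 7 misses, 5 evictions

Hit rate = 7/14 = 1/2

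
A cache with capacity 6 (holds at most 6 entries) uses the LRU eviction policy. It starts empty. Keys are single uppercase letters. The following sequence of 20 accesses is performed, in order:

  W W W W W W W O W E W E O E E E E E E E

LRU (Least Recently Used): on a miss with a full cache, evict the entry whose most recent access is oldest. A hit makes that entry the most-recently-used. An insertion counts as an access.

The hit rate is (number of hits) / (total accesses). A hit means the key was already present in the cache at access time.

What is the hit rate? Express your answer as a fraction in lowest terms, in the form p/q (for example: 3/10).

Answer: 17/20

Derivation:
LRU simulation (capacity=6):
  1. access W: MISS. Cache (LRU->MRU): [W]
  2. access W: HIT. Cache (LRU->MRU): [W]
  3. access W: HIT. Cache (LRU->MRU): [W]
  4. access W: HIT. Cache (LRU->MRU): [W]
  5. access W: HIT. Cache (LRU->MRU): [W]
  6. access W: HIT. Cache (LRU->MRU): [W]
  7. access W: HIT. Cache (LRU->MRU): [W]
  8. access O: MISS. Cache (LRU->MRU): [W O]
  9. access W: HIT. Cache (LRU->MRU): [O W]
  10. access E: MISS. Cache (LRU->MRU): [O W E]
  11. access W: HIT. Cache (LRU->MRU): [O E W]
  12. access E: HIT. Cache (LRU->MRU): [O W E]
  13. access O: HIT. Cache (LRU->MRU): [W E O]
  14. access E: HIT. Cache (LRU->MRU): [W O E]
  15. access E: HIT. Cache (LRU->MRU): [W O E]
  16. access E: HIT. Cache (LRU->MRU): [W O E]
  17. access E: HIT. Cache (LRU->MRU): [W O E]
  18. access E: HIT. Cache (LRU->MRU): [W O E]
  19. access E: HIT. Cache (LRU->MRU): [W O E]
  20. access E: HIT. Cache (LRU->MRU): [W O E]
Total: 17 hits, 3 misses, 0 evictions

Hit rate = 17/20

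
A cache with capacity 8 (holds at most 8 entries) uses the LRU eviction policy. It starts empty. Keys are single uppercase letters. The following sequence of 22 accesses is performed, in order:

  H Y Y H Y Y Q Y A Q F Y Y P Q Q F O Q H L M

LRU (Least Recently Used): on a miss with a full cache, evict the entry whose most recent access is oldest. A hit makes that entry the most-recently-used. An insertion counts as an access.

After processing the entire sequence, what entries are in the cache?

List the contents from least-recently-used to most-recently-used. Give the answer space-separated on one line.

Answer: Y P F O Q H L M

Derivation:
LRU simulation (capacity=8):
  1. access H: MISS. Cache (LRU->MRU): [H]
  2. access Y: MISS. Cache (LRU->MRU): [H Y]
  3. access Y: HIT. Cache (LRU->MRU): [H Y]
  4. access H: HIT. Cache (LRU->MRU): [Y H]
  5. access Y: HIT. Cache (LRU->MRU): [H Y]
  6. access Y: HIT. Cache (LRU->MRU): [H Y]
  7. access Q: MISS. Cache (LRU->MRU): [H Y Q]
  8. access Y: HIT. Cache (LRU->MRU): [H Q Y]
  9. access A: MISS. Cache (LRU->MRU): [H Q Y A]
  10. access Q: HIT. Cache (LRU->MRU): [H Y A Q]
  11. access F: MISS. Cache (LRU->MRU): [H Y A Q F]
  12. access Y: HIT. Cache (LRU->MRU): [H A Q F Y]
  13. access Y: HIT. Cache (LRU->MRU): [H A Q F Y]
  14. access P: MISS. Cache (LRU->MRU): [H A Q F Y P]
  15. access Q: HIT. Cache (LRU->MRU): [H A F Y P Q]
  16. access Q: HIT. Cache (LRU->MRU): [H A F Y P Q]
  17. access F: HIT. Cache (LRU->MRU): [H A Y P Q F]
  18. access O: MISS. Cache (LRU->MRU): [H A Y P Q F O]
  19. access Q: HIT. Cache (LRU->MRU): [H A Y P F O Q]
  20. access H: HIT. Cache (LRU->MRU): [A Y P F O Q H]
  21. access L: MISS. Cache (LRU->MRU): [A Y P F O Q H L]
  22. access M: MISS, evict A. Cache (LRU->MRU): [Y P F O Q H L M]
Total: 13 hits, 9 misses, 1 evictions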